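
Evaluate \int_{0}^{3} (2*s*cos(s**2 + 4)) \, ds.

Let u = s**2 + 4, so du = 2*s ds. When s = 0, u = 4; when s = 3, u = 13.
The integral becomes ∫ cos(u) du from 4 to 13, with antiderivative sin(u).
Back in s: F(s) = sin(s**2 + 4).
Then F(3) - F(0) = (sin(13)) - (sin(4)) = sin(13) - sin(4).

sin(13) - sin(4)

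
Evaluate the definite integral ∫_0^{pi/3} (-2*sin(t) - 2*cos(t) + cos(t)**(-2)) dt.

-1

An antiderivative is F(t) = -2*sin(t) + 2*cos(t) + tan(t).
Then F(pi/3) - F(0) = (1) - (2) = -1.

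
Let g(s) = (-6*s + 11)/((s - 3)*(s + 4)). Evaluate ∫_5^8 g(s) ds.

Factor the denominator: s**2 + s - 12 = (s + 4)(s - 3).
Partial fractions: (-6*s + 11)/((s - 3)*(s + 4)) = -5/(s + 4) - 1/(s - 3).
An antiderivative is F(s) = -log(s - 3) - 5*log(s + 4).
Then F(8) - F(5) = (-10*log(2) - 5*log(3) - log(5)) - (-10*log(3) - log(2)) = -9*log(2) - log(5) + 5*log(3).

-9*log(2) - log(5) + 5*log(3)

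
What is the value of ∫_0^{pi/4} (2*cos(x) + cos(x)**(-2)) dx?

1 + sqrt(2)

An antiderivative is F(x) = 2*sin(x) + tan(x).
Then F(pi/4) - F(0) = (1 + sqrt(2)) - (0) = 1 + sqrt(2).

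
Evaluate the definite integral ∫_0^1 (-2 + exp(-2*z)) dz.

-3/2 - exp(-2)/2

An antiderivative is F(z) = -2*z - exp(-2*z)/2.
Then F(1) - F(0) = (-2 - exp(-2)/2) - (-1/2) = -3/2 - exp(-2)/2.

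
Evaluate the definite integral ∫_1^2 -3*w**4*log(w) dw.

Integrate by parts once (u = ln w, dv = -3*w**4 dw).
An antiderivative is F(w) = -3*w**5*(5*log(w) - 1)/25.
Then F(2) - F(1) = (96/25 - 96*log(2)/5) - (3/25) = 93/25 - 96*log(2)/5.

93/25 - 96*log(2)/5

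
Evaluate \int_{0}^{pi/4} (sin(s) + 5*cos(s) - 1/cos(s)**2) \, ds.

2*sqrt(2)

An antiderivative is F(s) = 5*sin(s) - cos(s) - tan(s).
Then F(pi/4) - F(0) = (-1 + 2*sqrt(2)) - (-1) = 2*sqrt(2).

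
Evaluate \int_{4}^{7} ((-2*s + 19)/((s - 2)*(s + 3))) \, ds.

-8*log(2) - 2*log(5) + 5*log(7)

Factor the denominator: s**2 + s - 6 = (s + 3)(s - 2).
Partial fractions: (-2*s + 19)/((s - 2)*(s + 3)) = -5/(s + 3) + 3/(s - 2).
An antiderivative is F(s) = 3*log(s - 2) - 5*log(s + 3).
Then F(7) - F(4) = (-5*log(2) - 2*log(5)) - (-5*log(7) + 3*log(2)) = -8*log(2) - 2*log(5) + 5*log(7).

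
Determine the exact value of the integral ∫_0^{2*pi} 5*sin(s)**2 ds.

5*pi

Use the identity sin^2(s) = (1 - cos(2*s))/2.
An antiderivative is F(s) = 5*s/2 - 5*sin(2*s)/4.
Then F(2*pi) - F(0) = (5*pi) - (0) = 5*pi.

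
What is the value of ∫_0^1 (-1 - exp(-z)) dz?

-2 + exp(-1)

An antiderivative is F(z) = -z + exp(-z).
Then F(1) - F(0) = (-1 + exp(-1)) - (1) = -2 + exp(-1).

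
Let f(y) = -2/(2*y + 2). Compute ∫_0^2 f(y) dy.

An antiderivative is F(y) = -log(2*y + 2).
Then F(2) - F(0) = (-log(6)) - (-log(2)) = -log(3).

-log(3)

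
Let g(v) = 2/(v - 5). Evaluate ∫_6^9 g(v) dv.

An antiderivative is F(v) = 2*log(v - 5).
Then F(9) - F(6) = (log(16)) - (0) = log(16).

log(16)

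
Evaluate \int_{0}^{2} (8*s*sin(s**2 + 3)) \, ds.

4*cos(3) - 4*cos(7)

Let u = s**2 + 3, so du = 2*s ds. When s = 0, u = 3; when s = 2, u = 7.
The integral becomes 4·∫ sin(u) du from 3 to 7, with antiderivative -4*cos(u).
Back in s: F(s) = -4*cos(s**2 + 3).
Then F(2) - F(0) = (-4*cos(7)) - (-4*cos(3)) = 4*cos(3) - 4*cos(7).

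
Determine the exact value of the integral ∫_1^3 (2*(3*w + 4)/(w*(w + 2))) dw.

Factor the denominator: w**2 + 2*w = (w + 2)w.
Partial fractions: 2*(3*w + 4)/(w*(w + 2)) = 2/(w + 2) + 4/w.
An antiderivative is F(w) = 4*log(w) + 2*log(w + 2).
Then F(3) - F(1) = (2*log(5) + 4*log(3)) - (log(9)) = 2*log(3) + 2*log(5).

2*log(3) + 2*log(5)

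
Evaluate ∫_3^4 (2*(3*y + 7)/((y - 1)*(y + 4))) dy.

-2*log(7) + 2*log(2) + 4*log(3)

Factor the denominator: y**2 + 3*y - 4 = (y + 4)(y - 1).
Partial fractions: 2*(3*y + 7)/((y - 1)*(y + 4)) = 2/(y + 4) + 4/(y - 1).
An antiderivative is F(y) = 4*log(y - 1) + 2*log(y + 4).
Then F(4) - F(3) = (6*log(2) + 4*log(3)) - (4*log(2) + 2*log(7)) = -2*log(7) + 2*log(2) + 4*log(3).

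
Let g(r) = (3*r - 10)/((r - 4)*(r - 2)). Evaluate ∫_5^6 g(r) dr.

Factor the denominator: r**2 - 6*r + 8 = (r - 2)(r - 4).
Partial fractions: (3*r - 10)/((r - 4)*(r - 2)) = 2/(r - 2) + 1/(r - 4).
An antiderivative is F(r) = log(r - 4) + 2*log(r - 2).
Then F(6) - F(5) = (log(32)) - (log(9)) = log(32/9).

log(32/9)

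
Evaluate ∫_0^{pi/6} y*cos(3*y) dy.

-1/9 + pi/18

Integrate by parts once (u = y, dv = cos(3*y) dy).
An antiderivative is F(y) = y*sin(3*y)/3 + cos(3*y)/9.
Then F(pi/6) - F(0) = (pi/18) - (1/9) = -1/9 + pi/18.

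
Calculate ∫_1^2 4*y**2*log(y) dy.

-28/9 + 32*log(2)/3

Integrate by parts once (u = ln y, dv = 4*y**2 dy).
An antiderivative is F(y) = 4*y**3*(3*log(y) - 1)/9.
Then F(2) - F(1) = (-32/9 + 32*log(2)/3) - (-4/9) = -28/9 + 32*log(2)/3.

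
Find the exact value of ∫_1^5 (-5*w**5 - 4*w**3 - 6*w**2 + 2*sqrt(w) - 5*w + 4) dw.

By the power rule, an antiderivative is F(w) = -5*w**6/6 - w**4 + 4*w**(3/2)/3 - 2*w**3 - 5*w**2/2 + 4*w.
Then F(5) - F(1) = (-41815/3 + 20*sqrt(5)/3) - (-1) = -41812/3 + 20*sqrt(5)/3.

-41812/3 + 20*sqrt(5)/3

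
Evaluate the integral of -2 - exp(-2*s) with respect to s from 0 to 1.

An antiderivative is F(s) = -2*s + exp(-2*s)/2.
Then F(1) - F(0) = (-2 + exp(-2)/2) - (1/2) = -5/2 + exp(-2)/2.

-5/2 + exp(-2)/2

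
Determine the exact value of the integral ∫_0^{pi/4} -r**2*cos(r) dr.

sqrt(2)*(-8*pi - pi**2 + 32)/32

Integrate by parts twice (u = r^2, dv = -cos(r) dr).
An antiderivative is F(r) = -r**2*sin(r) - 2*r*cos(r) + 2*sin(r).
Then F(pi/4) - F(0) = (sqrt(2)*(-8*pi - pi**2 + 32)/32) - (0) = sqrt(2)*(-8*pi - pi**2 + 32)/32.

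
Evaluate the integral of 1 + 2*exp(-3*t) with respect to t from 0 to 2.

8/3 - 2*exp(-6)/3

An antiderivative is F(t) = t - 2*exp(-3*t)/3.
Then F(2) - F(0) = (2 - 2*exp(-6)/3) - (-2/3) = 8/3 - 2*exp(-6)/3.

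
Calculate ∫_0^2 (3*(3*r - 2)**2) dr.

Let u = 3*r - 2, so du = 3 dr. When r = 0, u = -2; when r = 2, u = 4.
The integral becomes ∫ u**2 du from -2 to 4, with antiderivative u**3/3.
Back in r: F(r) = (3*r - 2)**3/3.
Then F(2) - F(0) = (64/3) - (-8/3) = 24.

24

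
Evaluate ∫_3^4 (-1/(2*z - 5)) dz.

-log(3)/2

An antiderivative is F(z) = -log(2*z - 5)/2.
Then F(4) - F(3) = (-log(3)/2) - (0) = -log(3)/2.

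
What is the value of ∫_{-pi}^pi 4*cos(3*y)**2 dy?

4*pi

Use the identity cos^2(3*y) = (1 + cos(6*y))/2.
An antiderivative is F(y) = 2*y + sin(6*y)/3.
Then F(pi) - F(-pi) = (2*pi) - (-2*pi) = 4*pi.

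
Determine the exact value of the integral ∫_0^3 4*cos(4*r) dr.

sin(12)

Let u = 4*r, so du = 4 dr. When r = 0, u = 0; when r = 3, u = 12.
The integral becomes ∫ cos(u) du from 0 to 12, with antiderivative sin(u).
Back in r: F(r) = sin(4*r).
Then F(3) - F(0) = (sin(12)) - (0) = sin(12).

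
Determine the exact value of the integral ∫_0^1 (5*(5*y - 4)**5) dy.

-1365/2

Let u = 5*y - 4, so du = 5 dy. When y = 0, u = -4; when y = 1, u = 1.
The integral becomes ∫ u**5 du from -4 to 1, with antiderivative u**6/6.
Back in y: F(y) = (5*y - 4)**6/6.
Then F(1) - F(0) = (1/6) - (2048/3) = -1365/2.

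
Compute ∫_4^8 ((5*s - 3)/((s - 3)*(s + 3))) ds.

-3*log(7) + 2*log(5) + 3*log(11)

Factor the denominator: s**2 - 9 = (s + 3)(s - 3).
Partial fractions: (5*s - 3)/((s - 3)*(s + 3)) = 3/(s + 3) + 2/(s - 3).
An antiderivative is F(s) = 2*log(s - 3) + 3*log(s + 3).
Then F(8) - F(4) = (2*log(5) + 3*log(11)) - (3*log(7)) = -3*log(7) + 2*log(5) + 3*log(11).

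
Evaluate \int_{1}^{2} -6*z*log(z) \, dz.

9/2 - 12*log(2)

Integrate by parts once (u = ln z, dv = -6*z dz).
An antiderivative is F(z) = -3*z**2*(2*log(z) - 1)/2.
Then F(2) - F(1) = (6 - 12*log(2)) - (3/2) = 9/2 - 12*log(2).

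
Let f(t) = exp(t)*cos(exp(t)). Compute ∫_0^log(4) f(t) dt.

-sin(1) + sin(4)

Let u = exp(t), so du = exp(t) dt. When t = 0, u = 1; when t = log(4), u = 4.
The integral becomes ∫ cos(u) du from 1 to 4, with antiderivative sin(u).
Back in t: F(t) = sin(exp(t)).
Then F(log(4)) - F(0) = (sin(4)) - (sin(1)) = -sin(1) + sin(4).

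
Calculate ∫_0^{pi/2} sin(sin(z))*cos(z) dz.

Let u = sin(z), so du = cos(z) dz. When z = 0, u = 0; when z = pi/2, u = 1.
The integral becomes ∫ sin(u) du from 0 to 1, with antiderivative -cos(u).
Back in z: F(z) = -cos(sin(z)).
Then F(pi/2) - F(0) = (-cos(1)) - (-1) = 1 - cos(1).

1 - cos(1)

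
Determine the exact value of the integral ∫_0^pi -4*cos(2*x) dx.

0

An antiderivative is F(x) = -2*sin(2*x).
Then F(pi) - F(0) = (0) - (0) = 0.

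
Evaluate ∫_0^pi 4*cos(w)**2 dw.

2*pi

Use the identity cos^2(w) = (1 + cos(2*w))/2.
An antiderivative is F(w) = 2*w + sin(2*w).
Then F(pi) - F(0) = (2*pi) - (0) = 2*pi.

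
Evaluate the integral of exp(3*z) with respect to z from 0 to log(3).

26/3

Let u = exp(z), so du = exp(z) dz. When z = 0, u = 1; when z = log(3), u = 3.
The integral becomes ∫ u**2 du from 1 to 3, with antiderivative u**3/3.
Back in z: F(z) = exp(3*z)/3.
Then F(log(3)) - F(0) = (9) - (1/3) = 26/3.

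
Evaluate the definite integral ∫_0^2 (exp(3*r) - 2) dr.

An antiderivative is F(r) = exp(3*r)/3 - 2*r.
Then F(2) - F(0) = (-4 + exp(6)/3) - (1/3) = -13/3 + exp(6)/3.

-13/3 + exp(6)/3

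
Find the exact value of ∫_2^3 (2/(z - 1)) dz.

An antiderivative is F(z) = 2*log(z - 1).
Then F(3) - F(2) = (log(4)) - (0) = log(4).

log(4)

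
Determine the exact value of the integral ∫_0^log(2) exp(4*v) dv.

Let u = exp(v), so du = exp(v) dv. When v = 0, u = 1; when v = log(2), u = 2.
The integral becomes ∫ u**3 du from 1 to 2, with antiderivative u**4/4.
Back in v: F(v) = exp(4*v)/4.
Then F(log(2)) - F(0) = (4) - (1/4) = 15/4.

15/4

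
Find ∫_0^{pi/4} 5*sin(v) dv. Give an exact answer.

An antiderivative is F(v) = -5*cos(v).
Then F(pi/4) - F(0) = (-5*sqrt(2)/2) - (-5) = 5 - 5*sqrt(2)/2.

5 - 5*sqrt(2)/2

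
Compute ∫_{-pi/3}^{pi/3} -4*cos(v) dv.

-4*sqrt(3)

An antiderivative is F(v) = -4*sin(v).
Then F(pi/3) - F(-pi/3) = (-2*sqrt(3)) - (2*sqrt(3)) = -4*sqrt(3).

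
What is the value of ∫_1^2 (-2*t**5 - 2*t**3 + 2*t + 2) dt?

By the power rule, an antiderivative is F(t) = -t**6/3 - t**4/2 + t**2 + 2*t.
Then F(2) - F(1) = (-64/3) - (13/6) = -47/2.

-47/2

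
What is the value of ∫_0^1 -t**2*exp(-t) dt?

-2 + 5*exp(-1)

Integrate by parts twice (u = t^2, dv = -exp(-t) dt).
An antiderivative is F(t) = (t**2 + 2*t + 2)*exp(-t).
Then F(1) - F(0) = (5*exp(-1)) - (2) = -2 + 5*exp(-1).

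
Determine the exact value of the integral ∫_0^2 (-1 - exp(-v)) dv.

-3 + exp(-2)

An antiderivative is F(v) = -v + exp(-v).
Then F(2) - F(0) = (-2 + exp(-2)) - (1) = -3 + exp(-2).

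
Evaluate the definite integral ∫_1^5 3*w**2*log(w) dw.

-124/3 + 125*log(5)

Integrate by parts once (u = ln w, dv = 3*w**2 dw).
An antiderivative is F(w) = w**3*(3*log(w) - 1)/3.
Then F(5) - F(1) = (-125/3 + 125*log(5)) - (-1/3) = -124/3 + 125*log(5).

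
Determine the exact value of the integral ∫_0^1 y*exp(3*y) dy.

1/9 + 2*exp(3)/9

Integrate by parts once (u = y, dv = exp(3*y) dy).
An antiderivative is F(y) = (3*y - 1)*exp(3*y)/9.
Then F(1) - F(0) = (2*exp(3)/9) - (-1/9) = 1/9 + 2*exp(3)/9.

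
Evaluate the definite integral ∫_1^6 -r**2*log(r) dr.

-72*log(3) - 72*log(2) + 215/9

Integrate by parts once (u = ln r, dv = -r**2 dr).
An antiderivative is F(r) = -r**3*(3*log(r) - 1)/9.
Then F(6) - F(1) = (-72*log(3) - 72*log(2) + 24) - (1/9) = -72*log(3) - 72*log(2) + 215/9.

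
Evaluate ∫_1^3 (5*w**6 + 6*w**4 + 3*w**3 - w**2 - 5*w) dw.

197732/105

By the power rule, an antiderivative is F(w) = 5*w**7/7 + 6*w**5/5 + 3*w**4/4 - w**3/3 - 5*w**2/2.
Then F(3) - F(1) = (263619/140) - (-71/420) = 197732/105.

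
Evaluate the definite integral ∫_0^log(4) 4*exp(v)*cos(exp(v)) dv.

-4*sin(1) + 4*sin(4)

Let u = exp(v), so du = exp(v) dv. When v = 0, u = 1; when v = log(4), u = 4.
The integral becomes 4·∫ cos(u) du from 1 to 4, with antiderivative 4*sin(u).
Back in v: F(v) = 4*sin(exp(v)).
Then F(log(4)) - F(0) = (4*sin(4)) - (4*sin(1)) = -4*sin(1) + 4*sin(4).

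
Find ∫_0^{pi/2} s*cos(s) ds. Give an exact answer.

Integrate by parts once (u = s, dv = cos(s) ds).
An antiderivative is F(s) = s*sin(s) + cos(s).
Then F(pi/2) - F(0) = (pi/2) - (1) = -1 + pi/2.

-1 + pi/2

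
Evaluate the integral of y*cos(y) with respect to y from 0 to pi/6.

Integrate by parts once (u = y, dv = cos(y) dy).
An antiderivative is F(y) = y*sin(y) + cos(y).
Then F(pi/6) - F(0) = (pi/12 + sqrt(3)/2) - (1) = -1 + pi/12 + sqrt(3)/2.

-1 + pi/12 + sqrt(3)/2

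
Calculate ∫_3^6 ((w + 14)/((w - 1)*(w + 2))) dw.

-17*log(2) + 9*log(5)

Factor the denominator: w**2 + w - 2 = (w + 2)(w - 1).
Partial fractions: (w + 14)/((w - 1)*(w + 2)) = -4/(w + 2) + 5/(w - 1).
An antiderivative is F(w) = 5*log(w - 1) - 4*log(w + 2).
Then F(6) - F(3) = (-12*log(2) + 5*log(5)) - (-4*log(5) + 5*log(2)) = -17*log(2) + 9*log(5).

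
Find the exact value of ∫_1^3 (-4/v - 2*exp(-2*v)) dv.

An antiderivative is F(v) = -4*log(v) + exp(-2*v).
Then F(3) - F(1) = (-4*log(3) + exp(-6)) - (exp(-2)) = -4*log(3) - exp(-2) + exp(-6).

-4*log(3) - exp(-2) + exp(-6)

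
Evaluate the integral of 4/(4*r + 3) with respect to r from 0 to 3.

log(5)

Let u = 4*r + 3, so du = 4 dr. When r = 0, u = 3; when r = 3, u = 15.
The integral becomes ∫ 1/u du from 3 to 15, with antiderivative log(u).
Back in r: F(r) = log(4*r + 3).
Then F(3) - F(0) = (log(15)) - (log(3)) = log(5).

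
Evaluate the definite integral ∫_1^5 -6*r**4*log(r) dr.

18744/25 - 3750*log(5)

Integrate by parts once (u = ln r, dv = -6*r**4 dr).
An antiderivative is F(r) = -6*r**5*(5*log(r) - 1)/25.
Then F(5) - F(1) = (750 - 3750*log(5)) - (6/25) = 18744/25 - 3750*log(5).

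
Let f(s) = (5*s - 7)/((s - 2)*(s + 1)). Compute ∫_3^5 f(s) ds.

-4*log(2) + 5*log(3)

Factor the denominator: s**2 - s - 2 = (s + 1)(s - 2).
Partial fractions: (5*s - 7)/((s - 2)*(s + 1)) = 4/(s + 1) + 1/(s - 2).
An antiderivative is F(s) = log(s - 2) + 4*log(s + 1).
Then F(5) - F(3) = (4*log(2) + 5*log(3)) - (8*log(2)) = -4*log(2) + 5*log(3).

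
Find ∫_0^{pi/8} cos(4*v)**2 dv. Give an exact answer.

pi/16

Use the identity cos^2(4*v) = (1 + cos(8*v))/2.
An antiderivative is F(v) = v/2 + sin(8*v)/16.
Then F(pi/8) - F(0) = (pi/16) - (0) = pi/16.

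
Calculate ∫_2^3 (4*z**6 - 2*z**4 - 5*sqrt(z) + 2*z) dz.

By the power rule, an antiderivative is F(z) = 4*z**7/7 - 2*z**5/5 - 10*z**(3/2)/3 + z**2.
Then F(3) - F(2) = (40653/35 - 10*sqrt(3)) - (2252/35 - 20*sqrt(2)/3) = -10*sqrt(3) + 20*sqrt(2)/3 + 38401/35.

-10*sqrt(3) + 20*sqrt(2)/3 + 38401/35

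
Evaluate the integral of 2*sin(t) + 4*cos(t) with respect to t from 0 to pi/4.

An antiderivative is F(t) = 4*sin(t) - 2*cos(t).
Then F(pi/4) - F(0) = (sqrt(2)) - (-2) = sqrt(2) + 2.

sqrt(2) + 2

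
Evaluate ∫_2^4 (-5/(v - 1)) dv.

-5*log(3)

An antiderivative is F(v) = -5*log(v - 1).
Then F(4) - F(2) = (-5*log(3)) - (0) = -5*log(3).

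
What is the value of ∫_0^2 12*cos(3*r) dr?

Let u = 3*r, so du = 3 dr. When r = 0, u = 0; when r = 2, u = 6.
The integral becomes 4·∫ cos(u) du from 0 to 6, with antiderivative 4*sin(u).
Back in r: F(r) = 4*sin(3*r).
Then F(2) - F(0) = (4*sin(6)) - (0) = 4*sin(6).

4*sin(6)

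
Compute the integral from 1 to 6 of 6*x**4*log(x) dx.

-1866 + 46656*log(6)/5

Integrate by parts once (u = ln x, dv = 6*x**4 dx).
An antiderivative is F(x) = 6*x**5*(5*log(x) - 1)/25.
Then F(6) - F(1) = (-46656/25 + 46656*log(6)/5) - (-6/25) = -1866 + 46656*log(6)/5.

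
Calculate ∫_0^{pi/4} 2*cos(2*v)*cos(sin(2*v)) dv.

sin(1)

Let u = sin(2*v), so du = 2*cos(2*v) dv. When v = 0, u = 0; when v = pi/4, u = 1.
The integral becomes ∫ cos(u) du from 0 to 1, with antiderivative sin(u).
Back in v: F(v) = sin(sin(2*v)).
Then F(pi/4) - F(0) = (sin(1)) - (0) = sin(1).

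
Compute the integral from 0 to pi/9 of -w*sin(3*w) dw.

-sqrt(3)/18 + pi/54

Integrate by parts once (u = w, dv = -sin(3*w) dw).
An antiderivative is F(w) = w*cos(3*w)/3 - sin(3*w)/9.
Then F(pi/9) - F(0) = (-sqrt(3)/18 + pi/54) - (0) = -sqrt(3)/18 + pi/54.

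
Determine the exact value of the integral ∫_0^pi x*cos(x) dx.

Integrate by parts once (u = x, dv = cos(x) dx).
An antiderivative is F(x) = x*sin(x) + cos(x).
Then F(pi) - F(0) = (-1) - (1) = -2.

-2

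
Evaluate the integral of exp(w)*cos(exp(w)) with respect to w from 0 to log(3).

Let u = exp(w), so du = exp(w) dw. When w = 0, u = 1; when w = log(3), u = 3.
The integral becomes ∫ cos(u) du from 1 to 3, with antiderivative sin(u).
Back in w: F(w) = sin(exp(w)).
Then F(log(3)) - F(0) = (sin(3)) - (sin(1)) = -sin(1) + sin(3).

-sin(1) + sin(3)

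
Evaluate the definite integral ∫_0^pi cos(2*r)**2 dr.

Use the identity cos^2(2*r) = (1 + cos(4*r))/2.
An antiderivative is F(r) = r/2 + sin(4*r)/8.
Then F(pi) - F(0) = (pi/2) - (0) = pi/2.

pi/2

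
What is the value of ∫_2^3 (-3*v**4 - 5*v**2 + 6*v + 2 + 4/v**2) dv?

-703/5

By the power rule, an antiderivative is F(v) = -3*v**5/5 - 5*v**3/3 + 3*v**2 + 2*v - 4/v.
Then F(3) - F(2) = (-2387/15) - (-278/15) = -703/5.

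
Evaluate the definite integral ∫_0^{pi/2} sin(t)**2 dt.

Use the identity sin^2(t) = (1 - cos(2*t))/2.
An antiderivative is F(t) = t/2 - sin(2*t)/4.
Then F(pi/2) - F(0) = (pi/4) - (0) = pi/4.

pi/4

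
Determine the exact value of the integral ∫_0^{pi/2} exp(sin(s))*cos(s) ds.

-1 + E

Let u = sin(s), so du = cos(s) ds. When s = 0, u = 0; when s = pi/2, u = 1.
The integral becomes ∫ exp(u) du from 0 to 1, with antiderivative exp(u).
Back in s: F(s) = exp(sin(s)).
Then F(pi/2) - F(0) = (E) - (1) = -1 + E.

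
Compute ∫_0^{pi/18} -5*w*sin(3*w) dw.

Integrate by parts once (u = w, dv = -5*sin(3*w) dw).
An antiderivative is F(w) = 5*w*cos(3*w)/3 - 5*sin(3*w)/9.
Then F(pi/18) - F(0) = (-5/18 + 5*sqrt(3)*pi/108) - (0) = -5/18 + 5*sqrt(3)*pi/108.

-5/18 + 5*sqrt(3)*pi/108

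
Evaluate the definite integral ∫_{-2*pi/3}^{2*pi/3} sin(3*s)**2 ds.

2*pi/3

Use the identity sin^2(3*s) = (1 - cos(6*s))/2.
An antiderivative is F(s) = s/2 - sin(6*s)/12.
Then F(2*pi/3) - F(-2*pi/3) = (pi/3) - (-pi/3) = 2*pi/3.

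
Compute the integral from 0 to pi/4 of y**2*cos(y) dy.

Integrate by parts twice (u = y^2, dv = cos(y) dy).
An antiderivative is F(y) = y**2*sin(y) + 2*y*cos(y) - 2*sin(y).
Then F(pi/4) - F(0) = (sqrt(2)*(-32 + pi**2 + 8*pi)/32) - (0) = sqrt(2)*(-32 + pi**2 + 8*pi)/32.

sqrt(2)*(-32 + pi**2 + 8*pi)/32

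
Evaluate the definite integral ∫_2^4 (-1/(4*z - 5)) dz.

An antiderivative is F(z) = -log(4*z - 5)/4.
Then F(4) - F(2) = (-log(11)/4) - (-log(3)/4) = -log(11)/4 + log(3)/4.

-log(11)/4 + log(3)/4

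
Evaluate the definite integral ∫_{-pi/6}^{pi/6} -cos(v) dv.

-1

An antiderivative is F(v) = -sin(v).
Then F(pi/6) - F(-pi/6) = (-1/2) - (1/2) = -1.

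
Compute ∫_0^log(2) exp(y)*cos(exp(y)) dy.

Let u = exp(y), so du = exp(y) dy. When y = 0, u = 1; when y = log(2), u = 2.
The integral becomes ∫ cos(u) du from 1 to 2, with antiderivative sin(u).
Back in y: F(y) = sin(exp(y)).
Then F(log(2)) - F(0) = (sin(2)) - (sin(1)) = -sin(1) + sin(2).

-sin(1) + sin(2)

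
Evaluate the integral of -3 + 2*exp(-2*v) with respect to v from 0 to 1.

-2 - exp(-2)

An antiderivative is F(v) = -3*v - exp(-2*v).
Then F(1) - F(0) = (-3 - exp(-2)) - (-1) = -2 - exp(-2).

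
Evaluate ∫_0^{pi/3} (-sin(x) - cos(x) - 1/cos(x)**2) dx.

An antiderivative is F(x) = -sin(x) + cos(x) - tan(x).
Then F(pi/3) - F(0) = (1/2 - 3*sqrt(3)/2) - (1) = -3*sqrt(3)/2 - 1/2.

-3*sqrt(3)/2 - 1/2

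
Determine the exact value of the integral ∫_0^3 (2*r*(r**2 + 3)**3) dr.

20655/4

Let u = r**2 + 3, so du = 2*r dr. When r = 0, u = 3; when r = 3, u = 12.
The integral becomes ∫ u**3 du from 3 to 12, with antiderivative u**4/4.
Back in r: F(r) = (r**2 + 3)**4/4.
Then F(3) - F(0) = (5184) - (81/4) = 20655/4.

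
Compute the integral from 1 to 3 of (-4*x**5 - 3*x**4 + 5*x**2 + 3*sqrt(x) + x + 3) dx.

-2896/5 + 6*sqrt(3)

By the power rule, an antiderivative is F(x) = -2*x**6/3 - 3*x**5/5 + 2*x**(3/2) + 5*x**3/3 + x**2/2 + 3*x.
Then F(3) - F(1) = (-5733/10 + 6*sqrt(3)) - (59/10) = -2896/5 + 6*sqrt(3).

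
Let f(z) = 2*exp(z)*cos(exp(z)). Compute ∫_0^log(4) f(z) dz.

Let u = exp(z), so du = exp(z) dz. When z = 0, u = 1; when z = log(4), u = 4.
The integral becomes 2·∫ cos(u) du from 1 to 4, with antiderivative 2*sin(u).
Back in z: F(z) = 2*sin(exp(z)).
Then F(log(4)) - F(0) = (2*sin(4)) - (2*sin(1)) = -2*sin(1) + 2*sin(4).

-2*sin(1) + 2*sin(4)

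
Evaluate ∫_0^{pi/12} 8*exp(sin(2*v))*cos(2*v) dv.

-4 + 4*exp(1/2)

Let u = sin(2*v), so du = 2*cos(2*v) dv. When v = 0, u = 0; when v = pi/12, u = 1/2.
The integral becomes 4·∫ exp(u) du from 0 to 1/2, with antiderivative 4*exp(u).
Back in v: F(v) = 4*exp(sin(2*v)).
Then F(pi/12) - F(0) = (4*exp(1/2)) - (4) = -4 + 4*exp(1/2).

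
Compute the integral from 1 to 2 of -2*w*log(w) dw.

Integrate by parts once (u = ln w, dv = -2*w dw).
An antiderivative is F(w) = -w**2*(2*log(w) - 1)/2.
Then F(2) - F(1) = (2 - log(16)) - (1/2) = 3/2 - log(16).

3/2 - log(16)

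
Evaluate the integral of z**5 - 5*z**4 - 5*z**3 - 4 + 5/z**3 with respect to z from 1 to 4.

-21405/32

By the power rule, an antiderivative is F(z) = z**6/6 - z**5 - 5*z**4/4 - 4*z - 5/(2*z**2).
Then F(4) - F(1) = (-65039/96) - (-103/12) = -21405/32.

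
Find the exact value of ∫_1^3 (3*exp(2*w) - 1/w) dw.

-3*exp(2)/2 - log(3) + 3*exp(6)/2

An antiderivative is F(w) = 3*exp(2*w)/2 - log(w).
Then F(3) - F(1) = (-log(3) + 3*exp(6)/2) - (3*exp(2)/2) = -3*exp(2)/2 - log(3) + 3*exp(6)/2.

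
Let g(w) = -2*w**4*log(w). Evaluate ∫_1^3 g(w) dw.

Integrate by parts once (u = ln w, dv = -2*w**4 dw).
An antiderivative is F(w) = -2*w**5*(5*log(w) - 1)/25.
Then F(3) - F(1) = (486/25 - 486*log(3)/5) - (2/25) = 484/25 - 486*log(3)/5.

484/25 - 486*log(3)/5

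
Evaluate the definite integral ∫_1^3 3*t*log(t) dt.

Integrate by parts once (u = ln t, dv = 3*t dt).
An antiderivative is F(t) = 3*t**2*(2*log(t) - 1)/4.
Then F(3) - F(1) = (-27/4 + 27*log(3)/2) - (-3/4) = -6 + 27*log(3)/2.

-6 + 27*log(3)/2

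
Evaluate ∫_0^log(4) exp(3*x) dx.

21

Let u = exp(x), so du = exp(x) dx. When x = 0, u = 1; when x = log(4), u = 4.
The integral becomes ∫ u**2 du from 1 to 4, with antiderivative u**3/3.
Back in x: F(x) = exp(3*x)/3.
Then F(log(4)) - F(0) = (64/3) - (1/3) = 21.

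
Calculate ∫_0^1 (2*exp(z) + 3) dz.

An antiderivative is F(z) = 3*z + 2*exp(z).
Then F(1) - F(0) = (3 + 2*E) - (2) = 1 + 2*E.

1 + 2*E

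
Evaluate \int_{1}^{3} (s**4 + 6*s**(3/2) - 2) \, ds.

By the power rule, an antiderivative is F(s) = 12*s**(5/2)/5 + s**5/5 - 2*s.
Then F(3) - F(1) = (108*sqrt(3)/5 + 213/5) - (3/5) = 108*sqrt(3)/5 + 42.

108*sqrt(3)/5 + 42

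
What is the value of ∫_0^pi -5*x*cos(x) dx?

Integrate by parts once (u = x, dv = -5*cos(x) dx).
An antiderivative is F(x) = -5*x*sin(x) - 5*cos(x).
Then F(pi) - F(0) = (5) - (-5) = 10.

10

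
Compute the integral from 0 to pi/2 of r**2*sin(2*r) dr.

Integrate by parts twice (u = r^2, dv = sin(2*r) dr).
An antiderivative is F(r) = -r**2*cos(2*r)/2 + r*sin(2*r)/2 + cos(2*r)/4.
Then F(pi/2) - F(0) = (-1/4 + pi**2/8) - (1/4) = -1/2 + pi**2/8.

-1/2 + pi**2/8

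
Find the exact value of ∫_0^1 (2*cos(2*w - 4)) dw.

Let u = 2*w - 4, so du = 2 dw. When w = 0, u = -4; when w = 1, u = -2.
The integral becomes ∫ cos(u) du from -4 to -2, with antiderivative sin(u).
Back in w: F(w) = sin(2*w - 4).
Then F(1) - F(0) = (-sin(2)) - (-sin(4)) = -sin(2) + sin(4).

-sin(2) + sin(4)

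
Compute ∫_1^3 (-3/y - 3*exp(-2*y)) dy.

-3*log(3) - 3*exp(-2)/2 + 3*exp(-6)/2

An antiderivative is F(y) = -3*log(y) + 3*exp(-2*y)/2.
Then F(3) - F(1) = (-3*log(3) + 3*exp(-6)/2) - (3*exp(-2)/2) = -3*log(3) - 3*exp(-2)/2 + 3*exp(-6)/2.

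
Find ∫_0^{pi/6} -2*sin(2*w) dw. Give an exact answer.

-1/2

An antiderivative is F(w) = cos(2*w).
Then F(pi/6) - F(0) = (1/2) - (1) = -1/2.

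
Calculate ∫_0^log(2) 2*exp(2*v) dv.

An antiderivative is F(v) = exp(2*v).
Then F(log(2)) - F(0) = (4) - (1) = 3.

3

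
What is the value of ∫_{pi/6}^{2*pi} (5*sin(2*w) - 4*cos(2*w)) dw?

An antiderivative is F(w) = -2*sin(2*w) - 5*cos(2*w)/2.
Then F(2*pi) - F(pi/6) = (-5/2) - (-sqrt(3) - 5/4) = -5/4 + sqrt(3).

-5/4 + sqrt(3)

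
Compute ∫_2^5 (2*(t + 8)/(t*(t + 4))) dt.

Factor the denominator: t**2 + 4*t = (t + 4)t.
Partial fractions: 2*(t + 8)/(t*(t + 4)) = -2/(t + 4) + 4/t.
An antiderivative is F(t) = 4*log(t) - 2*log(t + 4).
Then F(5) - F(2) = (-4*log(3) + 4*log(5)) - (log(4/9)) = -2*log(3) - 2*log(2) + 4*log(5).

-2*log(3) - 2*log(2) + 4*log(5)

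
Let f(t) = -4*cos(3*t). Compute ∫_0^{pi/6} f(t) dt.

-4/3

An antiderivative is F(t) = -4*sin(3*t)/3.
Then F(pi/6) - F(0) = (-4/3) - (0) = -4/3.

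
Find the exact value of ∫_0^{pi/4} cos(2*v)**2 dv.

pi/8

Use the identity cos^2(2*v) = (1 + cos(4*v))/2.
An antiderivative is F(v) = v/2 + sin(4*v)/8.
Then F(pi/4) - F(0) = (pi/8) - (0) = pi/8.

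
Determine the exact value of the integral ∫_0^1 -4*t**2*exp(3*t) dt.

Integrate by parts twice (u = t^2, dv = -4*exp(3*t) dt).
An antiderivative is F(t) = (-36*t**2 + 24*t - 8)*exp(3*t)/27.
Then F(1) - F(0) = (-20*exp(3)/27) - (-8/27) = 8/27 - 20*exp(3)/27.

8/27 - 20*exp(3)/27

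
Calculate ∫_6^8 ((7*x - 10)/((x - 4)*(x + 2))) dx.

-5*log(2) + 4*log(5)

Factor the denominator: x**2 - 2*x - 8 = (x + 2)(x - 4).
Partial fractions: (7*x - 10)/((x - 4)*(x + 2)) = 4/(x + 2) + 3/(x - 4).
An antiderivative is F(x) = 3*log(x - 4) + 4*log(x + 2).
Then F(8) - F(6) = (4*log(5) + 10*log(2)) - (15*log(2)) = -5*log(2) + 4*log(5).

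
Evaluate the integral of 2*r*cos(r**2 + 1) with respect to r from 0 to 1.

Let u = r**2 + 1, so du = 2*r dr. When r = 0, u = 1; when r = 1, u = 2.
The integral becomes ∫ cos(u) du from 1 to 2, with antiderivative sin(u).
Back in r: F(r) = sin(r**2 + 1).
Then F(1) - F(0) = (sin(2)) - (sin(1)) = -sin(1) + sin(2).

-sin(1) + sin(2)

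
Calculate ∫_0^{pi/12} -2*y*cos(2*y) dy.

-sqrt(3)/4 - pi/24 + 1/2

Integrate by parts once (u = y, dv = -2*cos(2*y) dy).
An antiderivative is F(y) = -y*sin(2*y) - cos(2*y)/2.
Then F(pi/12) - F(0) = (-sqrt(3)/4 - pi/24) - (-1/2) = -sqrt(3)/4 - pi/24 + 1/2.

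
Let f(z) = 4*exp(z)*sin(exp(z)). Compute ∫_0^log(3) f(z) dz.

Let u = exp(z), so du = exp(z) dz. When z = 0, u = 1; when z = log(3), u = 3.
The integral becomes 4·∫ sin(u) du from 1 to 3, with antiderivative -4*cos(u).
Back in z: F(z) = -4*cos(exp(z)).
Then F(log(3)) - F(0) = (-4*cos(3)) - (-4*cos(1)) = 4*cos(1) - 4*cos(3).

4*cos(1) - 4*cos(3)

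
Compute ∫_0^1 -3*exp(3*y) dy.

An antiderivative is F(y) = -exp(3*y).
Then F(1) - F(0) = (-exp(3)) - (-1) = 1 - exp(3).

1 - exp(3)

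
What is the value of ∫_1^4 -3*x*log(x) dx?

45/4 - 48*log(2)

Integrate by parts once (u = ln x, dv = -3*x dx).
An antiderivative is F(x) = -3*x**2*(2*log(x) - 1)/4.
Then F(4) - F(1) = (12 - 48*log(2)) - (3/4) = 45/4 - 48*log(2).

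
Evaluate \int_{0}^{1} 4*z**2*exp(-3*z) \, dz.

8/27 - 68*exp(-3)/27

Integrate by parts twice (u = z^2, dv = 4*exp(-3*z) dz).
An antiderivative is F(z) = (-36*z**2 - 24*z - 8)*exp(-3*z)/27.
Then F(1) - F(0) = (-68*exp(-3)/27) - (-8/27) = 8/27 - 68*exp(-3)/27.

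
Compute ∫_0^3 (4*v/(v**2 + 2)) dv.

Let u = v**2 + 2, so du = 2*v dv. When v = 0, u = 2; when v = 3, u = 11.
The integral becomes 2·∫ 1/u du from 2 to 11, with antiderivative 2*log(u).
Back in v: F(v) = 2*log(v**2 + 2).
Then F(3) - F(0) = (2*log(11)) - (log(4)) = -2*log(2) + 2*log(11).

-2*log(2) + 2*log(11)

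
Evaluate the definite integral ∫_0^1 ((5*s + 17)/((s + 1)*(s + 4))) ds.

log(20)

Factor the denominator: s**2 + 5*s + 4 = (s + 4)(s + 1).
Partial fractions: (5*s + 17)/((s + 1)*(s + 4)) = 1/(s + 4) + 4/(s + 1).
An antiderivative is F(s) = 4*log(s + 1) + log(s + 4).
Then F(1) - F(0) = (log(80)) - (log(4)) = log(20).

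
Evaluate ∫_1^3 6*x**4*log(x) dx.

-1452/25 + 1458*log(3)/5

Integrate by parts once (u = ln x, dv = 6*x**4 dx).
An antiderivative is F(x) = 6*x**5*(5*log(x) - 1)/25.
Then F(3) - F(1) = (-1458/25 + 1458*log(3)/5) - (-6/25) = -1452/25 + 1458*log(3)/5.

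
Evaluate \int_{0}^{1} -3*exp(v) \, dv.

3 - 3*E

An antiderivative is F(v) = -3*exp(v).
Then F(1) - F(0) = (-3*E) - (-3) = 3 - 3*E.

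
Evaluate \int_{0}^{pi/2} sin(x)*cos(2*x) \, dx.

-1/3

Use the identity sin(x)cos(2*x) = [sin(3*x) + sin(-x)]/2.
An antiderivative is F(x) = cos(x)/2 - cos(3*x)/6.
Then F(pi/2) - F(0) = (0) - (1/3) = -1/3.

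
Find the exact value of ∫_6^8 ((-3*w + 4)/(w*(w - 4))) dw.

Factor the denominator: w**2 - 4*w = w(w - 4).
Partial fractions: (-3*w + 4)/(w*(w - 4)) = -1/w - 2/(w - 4).
An antiderivative is F(w) = -log(w) - 2*log(w - 4).
Then F(8) - F(6) = (-7*log(2)) - (-log(24)) = log(3/16).

log(3/16)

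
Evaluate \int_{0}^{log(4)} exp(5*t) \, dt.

Let u = exp(t), so du = exp(t) dt. When t = 0, u = 1; when t = log(4), u = 4.
The integral becomes ∫ u**4 du from 1 to 4, with antiderivative u**5/5.
Back in t: F(t) = exp(5*t)/5.
Then F(log(4)) - F(0) = (1024/5) - (1/5) = 1023/5.

1023/5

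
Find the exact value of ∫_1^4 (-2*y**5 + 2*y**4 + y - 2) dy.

By the power rule, an antiderivative is F(y) = -y**6/3 + 2*y**5/5 + y**2/2 - 2*y.
Then F(4) - F(1) = (-14336/15) - (-43/30) = -9543/10.

-9543/10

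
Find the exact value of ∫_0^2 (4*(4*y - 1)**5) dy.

Let u = 4*y - 1, so du = 4 dy. When y = 0, u = -1; when y = 2, u = 7.
The integral becomes ∫ u**5 du from -1 to 7, with antiderivative u**6/6.
Back in y: F(y) = (4*y - 1)**6/6.
Then F(2) - F(0) = (117649/6) - (1/6) = 19608.

19608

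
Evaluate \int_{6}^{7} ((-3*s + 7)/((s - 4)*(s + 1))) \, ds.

log(49/96)

Factor the denominator: s**2 - 3*s - 4 = (s + 1)(s - 4).
Partial fractions: (-3*s + 7)/((s - 4)*(s + 1)) = -2/(s + 1) - 1/(s - 4).
An antiderivative is F(s) = -log(s - 4) - 2*log(s + 1).
Then F(7) - F(6) = (-6*log(2) - log(3)) - (-log(98)) = log(49/96).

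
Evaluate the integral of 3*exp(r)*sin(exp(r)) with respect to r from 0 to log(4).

Let u = exp(r), so du = exp(r) dr. When r = 0, u = 1; when r = log(4), u = 4.
The integral becomes 3·∫ sin(u) du from 1 to 4, with antiderivative -3*cos(u).
Back in r: F(r) = -3*cos(exp(r)).
Then F(log(4)) - F(0) = (-3*cos(4)) - (-3*cos(1)) = 3*cos(1) - 3*cos(4).

3*cos(1) - 3*cos(4)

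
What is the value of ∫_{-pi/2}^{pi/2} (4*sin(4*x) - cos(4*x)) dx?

An antiderivative is F(x) = -sin(4*x)/4 - cos(4*x).
Then F(pi/2) - F(-pi/2) = (-1) - (-1) = 0.

0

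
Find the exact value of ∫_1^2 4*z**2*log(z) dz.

Integrate by parts once (u = ln z, dv = 4*z**2 dz).
An antiderivative is F(z) = 4*z**3*(3*log(z) - 1)/9.
Then F(2) - F(1) = (-32/9 + 32*log(2)/3) - (-4/9) = -28/9 + 32*log(2)/3.

-28/9 + 32*log(2)/3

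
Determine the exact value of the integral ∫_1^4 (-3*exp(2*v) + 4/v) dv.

An antiderivative is F(v) = -3*exp(2*v)/2 + 4*log(v).
Then F(4) - F(1) = (-3*exp(8)/2 + 8*log(2)) - (-3*exp(2)/2) = -3*exp(8)/2 + 8*log(2) + 3*exp(2)/2.

-3*exp(8)/2 + 8*log(2) + 3*exp(2)/2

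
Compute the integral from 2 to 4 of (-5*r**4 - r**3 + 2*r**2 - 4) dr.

By the power rule, an antiderivative is F(r) = -r**5 - r**4/4 + 2*r**3/3 - 4*r.
Then F(4) - F(2) = (-3184/3) - (-116/3) = -3068/3.

-3068/3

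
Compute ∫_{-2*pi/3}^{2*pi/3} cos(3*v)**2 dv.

Use the identity cos^2(3*v) = (1 + cos(6*v))/2.
An antiderivative is F(v) = v/2 + sin(6*v)/12.
Then F(2*pi/3) - F(-2*pi/3) = (pi/3) - (-pi/3) = 2*pi/3.

2*pi/3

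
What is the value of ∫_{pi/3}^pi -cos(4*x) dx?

-sqrt(3)/8

An antiderivative is F(x) = -sin(4*x)/4.
Then F(pi) - F(pi/3) = (0) - (sqrt(3)/8) = -sqrt(3)/8.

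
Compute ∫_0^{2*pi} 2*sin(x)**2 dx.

Use the identity sin^2(x) = (1 - cos(2*x))/2.
An antiderivative is F(x) = x - sin(2*x)/2.
Then F(2*pi) - F(0) = (2*pi) - (0) = 2*pi.

2*pi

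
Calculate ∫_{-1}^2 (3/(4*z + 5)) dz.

An antiderivative is F(z) = 3*log(4*z + 5)/4.
Then F(2) - F(-1) = (3*log(13)/4) - (0) = 3*log(13)/4.

3*log(13)/4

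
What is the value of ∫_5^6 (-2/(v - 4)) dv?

-log(4)

An antiderivative is F(v) = -2*log(v - 4).
Then F(6) - F(5) = (-log(4)) - (0) = -log(4).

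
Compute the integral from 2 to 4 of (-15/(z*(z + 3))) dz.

-5*log(5) - 5*log(2) + 5*log(7)

Factor the denominator: z**2 + 3*z = (z + 3)z.
Partial fractions: -15/(z*(z + 3)) = 5/(z + 3) - 5/z.
An antiderivative is F(z) = -5*log(z) + 5*log(z + 3).
Then F(4) - F(2) = (-10*log(2) + 5*log(7)) - (-5*log(2) + 5*log(5)) = -5*log(5) - 5*log(2) + 5*log(7).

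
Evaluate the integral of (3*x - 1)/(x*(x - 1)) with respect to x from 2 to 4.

Factor the denominator: x**2 - x = x(x - 1).
Partial fractions: (3*x - 1)/(x*(x - 1)) = 1/x + 2/(x - 1).
An antiderivative is F(x) = log(x) + 2*log(x - 1).
Then F(4) - F(2) = (log(36)) - (log(2)) = log(18).

log(18)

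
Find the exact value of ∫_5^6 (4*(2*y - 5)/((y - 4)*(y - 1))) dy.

-4*log(2) + 4*log(5)

Factor the denominator: y**2 - 5*y + 4 = (y - 1)(y - 4).
Partial fractions: 4*(2*y - 5)/((y - 4)*(y - 1)) = 4/(y - 1) + 4/(y - 4).
An antiderivative is F(y) = 4*log(y - 4) + 4*log(y - 1).
Then F(6) - F(5) = (4*log(2) + 4*log(5)) - (8*log(2)) = -4*log(2) + 4*log(5).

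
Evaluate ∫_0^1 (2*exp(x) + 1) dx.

An antiderivative is F(x) = x + 2*exp(x).
Then F(1) - F(0) = (1 + 2*E) - (2) = -1 + 2*E.

-1 + 2*E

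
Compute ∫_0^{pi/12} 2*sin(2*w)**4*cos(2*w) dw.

1/160

Let u = sin(2*w), so du = 2*cos(2*w) dw. When w = 0, u = 0; when w = pi/12, u = 1/2.
The integral becomes ∫ u**4 du from 0 to 1/2, with antiderivative u**5/5.
Back in w: F(w) = sin(2*w)**5/5.
Then F(pi/12) - F(0) = (1/160) - (0) = 1/160.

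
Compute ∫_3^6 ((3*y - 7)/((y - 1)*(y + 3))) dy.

log(81/40)

Factor the denominator: y**2 + 2*y - 3 = (y + 3)(y - 1).
Partial fractions: (3*y - 7)/((y - 1)*(y + 3)) = 4/(y + 3) - 1/(y - 1).
An antiderivative is F(y) = -log(y - 1) + 4*log(y + 3).
Then F(6) - F(3) = (-log(5) + 8*log(3)) - (3*log(2) + 4*log(3)) = log(81/40).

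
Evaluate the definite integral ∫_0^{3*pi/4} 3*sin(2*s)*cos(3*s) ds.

Use the identity sin(2*s)cos(3*s) = [sin(5*s) + sin(-s)]/2.
An antiderivative is F(s) = 3*cos(s)/2 - 3*cos(5*s)/10.
Then F(3*pi/4) - F(0) = (-9*sqrt(2)/10) - (6/5) = -9*sqrt(2)/10 - 6/5.

-9*sqrt(2)/10 - 6/5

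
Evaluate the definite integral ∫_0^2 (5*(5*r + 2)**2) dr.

1720/3

Let u = 5*r + 2, so du = 5 dr. When r = 0, u = 2; when r = 2, u = 12.
The integral becomes ∫ u**2 du from 2 to 12, with antiderivative u**3/3.
Back in r: F(r) = (5*r + 2)**3/3.
Then F(2) - F(0) = (576) - (8/3) = 1720/3.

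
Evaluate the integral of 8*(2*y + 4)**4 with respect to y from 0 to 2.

126976/5

Let u = 2*y + 4, so du = 2 dy. When y = 0, u = 4; when y = 2, u = 8.
The integral becomes 4·∫ u**4 du from 4 to 8, with antiderivative 4*u**5/5.
Back in y: F(y) = 4*(2*y + 4)**5/5.
Then F(2) - F(0) = (131072/5) - (4096/5) = 126976/5.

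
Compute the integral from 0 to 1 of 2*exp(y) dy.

An antiderivative is F(y) = 2*exp(y).
Then F(1) - F(0) = (2*E) - (2) = -2 + 2*E.

-2 + 2*E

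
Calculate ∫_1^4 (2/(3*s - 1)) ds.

An antiderivative is F(s) = 2*log(3*s - 1)/3.
Then F(4) - F(1) = (2*log(11)/3) - (2*log(2)/3) = -2*log(2)/3 + 2*log(11)/3.

-2*log(2)/3 + 2*log(11)/3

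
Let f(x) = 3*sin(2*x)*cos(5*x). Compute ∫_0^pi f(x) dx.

Use the identity sin(2*x)cos(5*x) = [sin(7*x) + sin(-3*x)]/2.
An antiderivative is F(x) = cos(3*x)/2 - 3*cos(7*x)/14.
Then F(pi) - F(0) = (-2/7) - (2/7) = -4/7.

-4/7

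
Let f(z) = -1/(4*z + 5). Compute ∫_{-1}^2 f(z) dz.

-log(13)/4

An antiderivative is F(z) = -log(4*z + 5)/4.
Then F(2) - F(-1) = (-log(13)/4) - (0) = -log(13)/4.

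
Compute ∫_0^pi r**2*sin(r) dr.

Integrate by parts twice (u = r^2, dv = sin(r) dr).
An antiderivative is F(r) = -r**2*cos(r) + 2*r*sin(r) + 2*cos(r).
Then F(pi) - F(0) = (-2 + pi**2) - (2) = -4 + pi**2.

-4 + pi**2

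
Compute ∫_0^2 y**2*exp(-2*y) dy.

Integrate by parts twice (u = y^2, dv = exp(-2*y) dy).
An antiderivative is F(y) = (-2*y**2 - 2*y - 1)*exp(-2*y)/4.
Then F(2) - F(0) = (-13*exp(-4)/4) - (-1/4) = (-13 + exp(4))*exp(-4)/4.

(-13 + exp(4))*exp(-4)/4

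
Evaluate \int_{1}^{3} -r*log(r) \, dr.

Integrate by parts once (u = ln r, dv = -r dr).
An antiderivative is F(r) = -r**2*(2*log(r) - 1)/4.
Then F(3) - F(1) = (9/4 - 9*log(3)/2) - (1/4) = 2 - 9*log(3)/2.

2 - 9*log(3)/2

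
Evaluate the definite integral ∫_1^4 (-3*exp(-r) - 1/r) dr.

(-log(4**exp(4)) - 3*exp(3) + 3)*exp(-4)

An antiderivative is F(r) = -log(r) + 3*exp(-r).
Then F(4) - F(1) = ((3 - log(4**exp(4)))*exp(-4)) - (3*exp(-1)) = (-log(4**exp(4)) - 3*exp(3) + 3)*exp(-4).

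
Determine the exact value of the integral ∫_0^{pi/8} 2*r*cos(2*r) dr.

Integrate by parts once (u = r, dv = 2*cos(2*r) dr).
An antiderivative is F(r) = r*sin(2*r) + cos(2*r)/2.
Then F(pi/8) - F(0) = (sqrt(2)*(pi + 4)/16) - (1/2) = -1/2 + sqrt(2)*pi/16 + sqrt(2)/4.

-1/2 + sqrt(2)*pi/16 + sqrt(2)/4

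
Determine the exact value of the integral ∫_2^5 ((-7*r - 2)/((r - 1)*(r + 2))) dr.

Factor the denominator: r**2 + r - 2 = (r + 2)(r - 1).
Partial fractions: (-7*r - 2)/((r - 1)*(r + 2)) = -4/(r + 2) - 3/(r - 1).
An antiderivative is F(r) = -3*log(r - 1) - 4*log(r + 2).
Then F(5) - F(2) = (-4*log(7) - 6*log(2)) - (-8*log(2)) = -4*log(7) + 2*log(2).

-4*log(7) + 2*log(2)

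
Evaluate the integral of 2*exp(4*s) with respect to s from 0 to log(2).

Let u = exp(s), so du = exp(s) ds. When s = 0, u = 1; when s = log(2), u = 2.
The integral becomes 2·∫ u**3 du from 1 to 2, with antiderivative u**4/2.
Back in s: F(s) = exp(4*s)/2.
Then F(log(2)) - F(0) = (8) - (1/2) = 15/2.

15/2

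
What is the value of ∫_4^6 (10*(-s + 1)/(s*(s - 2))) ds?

Factor the denominator: s**2 - 2*s = s(s - 2).
Partial fractions: 10*(-s + 1)/(s*(s - 2)) = -5/s - 5/(s - 2).
An antiderivative is F(s) = -5*log(s) - 5*log(s - 2).
Then F(6) - F(4) = (-15*log(2) - 5*log(3)) - (-15*log(2)) = -5*log(3).

-5*log(3)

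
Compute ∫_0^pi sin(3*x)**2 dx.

pi/2

Use the identity sin^2(3*x) = (1 - cos(6*x))/2.
An antiderivative is F(x) = x/2 - sin(6*x)/12.
Then F(pi) - F(0) = (pi/2) - (0) = pi/2.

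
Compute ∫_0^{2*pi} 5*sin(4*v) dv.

0

An antiderivative is F(v) = -5*cos(4*v)/4.
Then F(2*pi) - F(0) = (-5/4) - (-5/4) = 0.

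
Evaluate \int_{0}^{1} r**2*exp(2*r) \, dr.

Integrate by parts twice (u = r^2, dv = exp(2*r) dr).
An antiderivative is F(r) = (2*r**2 - 2*r + 1)*exp(2*r)/4.
Then F(1) - F(0) = (exp(2)/4) - (1/4) = -1/4 + exp(2)/4.

-1/4 + exp(2)/4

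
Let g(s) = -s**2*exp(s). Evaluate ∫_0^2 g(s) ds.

2 - 2*exp(2)

Integrate by parts twice (u = s^2, dv = -exp(s) ds).
An antiderivative is F(s) = (-s**2 + 2*s - 2)*exp(s).
Then F(2) - F(0) = (-2*exp(2)) - (-2) = 2 - 2*exp(2).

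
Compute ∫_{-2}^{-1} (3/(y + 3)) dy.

An antiderivative is F(y) = 3*log(y + 3).
Then F(-1) - F(-2) = (log(8)) - (0) = log(8).

log(8)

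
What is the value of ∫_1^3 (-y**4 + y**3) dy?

By the power rule, an antiderivative is F(y) = -y**5/5 + y**4/4.
Then F(3) - F(1) = (-567/20) - (1/20) = -142/5.

-142/5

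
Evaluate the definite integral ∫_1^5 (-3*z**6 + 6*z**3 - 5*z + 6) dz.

-228072/7

By the power rule, an antiderivative is F(z) = -3*z**7/7 + 3*z**4/2 - 5*z**2/2 + 6*z.
Then F(5) - F(1) = (-228040/7) - (32/7) = -228072/7.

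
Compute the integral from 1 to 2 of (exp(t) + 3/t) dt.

An antiderivative is F(t) = exp(t) + 3*log(t).
Then F(2) - F(1) = (log(8) + exp(2)) - (exp(1)) = -exp(1) + log(8) + exp(2).

-exp(1) + log(8) + exp(2)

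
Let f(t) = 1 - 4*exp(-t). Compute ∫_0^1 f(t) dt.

-3 + 4*exp(-1)

An antiderivative is F(t) = t + 4*exp(-t).
Then F(1) - F(0) = (1 + 4*exp(-1)) - (4) = -3 + 4*exp(-1).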